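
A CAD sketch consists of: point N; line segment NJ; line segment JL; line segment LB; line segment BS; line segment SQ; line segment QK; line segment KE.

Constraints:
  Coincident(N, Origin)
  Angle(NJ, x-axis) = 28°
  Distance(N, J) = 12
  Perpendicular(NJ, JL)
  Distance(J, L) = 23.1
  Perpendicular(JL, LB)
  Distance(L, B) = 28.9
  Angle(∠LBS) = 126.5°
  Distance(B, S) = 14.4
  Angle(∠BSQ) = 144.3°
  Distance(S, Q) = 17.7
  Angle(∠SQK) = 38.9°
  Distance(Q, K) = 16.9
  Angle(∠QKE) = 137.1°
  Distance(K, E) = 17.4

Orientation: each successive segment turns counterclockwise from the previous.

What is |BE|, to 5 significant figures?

1.4956

N is at the origin; NJ runs at 28.0° with length 12.0, so J = (10.595, 5.6337). The perpendicularity gives JL at right angles to NJ, so JL runs at 118.00°; with |JL| = 23.1, L = (-0.24942, 26.030). JL is perpendicular to LB, so LB runs at -152.00°; with |LB| = 28.9, B = (-25.767, 12.462). ∠LBS = 126.5° gives BS at -98.500° from the x-axis; with |BS| = 14.4, S = (-27.895, -1.7798). ∠BSQ = 144.3° gives SQ at -62.800° from the x-axis; with |SQ| = 17.7, Q = (-19.804, -17.522). ∠SQK = 38.9° gives QK at 78.300° from the x-axis; with |QK| = 16.9, K = (-16.377, -0.97361). ∠QKE = 137.1° gives KE at 121.20° from the x-axis; with |KE| = 17.4, E = (-25.391, 13.910). Then |BE| = |E − B| = 1.4956.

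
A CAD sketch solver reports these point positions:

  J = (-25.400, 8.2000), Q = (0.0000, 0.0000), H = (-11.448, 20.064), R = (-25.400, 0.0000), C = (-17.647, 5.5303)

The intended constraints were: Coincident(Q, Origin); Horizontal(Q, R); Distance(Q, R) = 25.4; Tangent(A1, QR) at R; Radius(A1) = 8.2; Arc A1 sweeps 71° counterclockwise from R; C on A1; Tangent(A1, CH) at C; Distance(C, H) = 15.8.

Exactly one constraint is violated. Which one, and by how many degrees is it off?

Tangent(A1, CH) at C — off by 4.10°.

Q = (0.00, 0.00) ✓; Q.y = 0.00, R.y = 0.00 ✓; |QR| = 25.40 ✓; ∠(JR, RQ) = 90.00° ✓; |JR| = 8.200 ✓; bearing(J→C) − bearing(J→R) = 71.00° ✓; |JC| = 8.200 ✓; ∠(JC, CH) = 94.10° ✗; |CH| = 15.80 ✓.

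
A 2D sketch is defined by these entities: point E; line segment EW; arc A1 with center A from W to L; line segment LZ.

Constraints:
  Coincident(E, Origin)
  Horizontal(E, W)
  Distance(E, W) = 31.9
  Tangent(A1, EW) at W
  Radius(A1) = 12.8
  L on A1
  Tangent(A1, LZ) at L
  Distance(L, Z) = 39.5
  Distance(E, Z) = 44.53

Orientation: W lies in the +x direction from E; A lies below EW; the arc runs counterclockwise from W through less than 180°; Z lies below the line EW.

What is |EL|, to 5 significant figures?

21.575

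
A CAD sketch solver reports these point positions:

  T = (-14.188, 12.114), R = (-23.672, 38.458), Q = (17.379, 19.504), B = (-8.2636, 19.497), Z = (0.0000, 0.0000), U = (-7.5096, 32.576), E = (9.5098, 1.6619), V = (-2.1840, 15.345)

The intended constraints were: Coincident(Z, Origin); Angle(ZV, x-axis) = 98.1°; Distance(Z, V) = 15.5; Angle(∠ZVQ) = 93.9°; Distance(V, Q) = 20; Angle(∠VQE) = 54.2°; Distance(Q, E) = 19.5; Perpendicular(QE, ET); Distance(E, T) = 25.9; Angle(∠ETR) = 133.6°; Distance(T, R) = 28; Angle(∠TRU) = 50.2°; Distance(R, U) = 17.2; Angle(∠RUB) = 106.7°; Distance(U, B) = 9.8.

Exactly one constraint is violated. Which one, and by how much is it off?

Distance(U, B) = 9.8 — off by 3.30.

Z = (0.00, 0.00) ✓; ZV at 98.10° ✓; |ZV| = 15.50 ✓; ∠ZVQ = 93.90° ✓; |VQ| = 20.00 ✓; ∠VQE = 54.20° ✓; |QE| = 19.50 ✓; ∠(QE, ET) = 90.00° ✓; |ET| = 25.90 ✓; ∠ETR = 133.6° ✓; |TR| = 28.00 ✓; ∠TRU = 50.20° ✓; |RU| = 17.20 ✓; ∠RUB = 106.7° ✓; |UB| = 13.10 ✗.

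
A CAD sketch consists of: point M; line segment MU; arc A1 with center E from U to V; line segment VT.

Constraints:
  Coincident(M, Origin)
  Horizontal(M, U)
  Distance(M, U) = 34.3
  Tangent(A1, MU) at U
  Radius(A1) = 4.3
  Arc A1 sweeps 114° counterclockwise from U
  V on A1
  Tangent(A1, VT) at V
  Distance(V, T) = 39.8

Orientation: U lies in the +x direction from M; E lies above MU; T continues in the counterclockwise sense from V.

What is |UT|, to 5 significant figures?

44.145

M is at the origin; M and U share the same y with |MU| = 34.3 and U on the +x side, so U = (34.300, 0.0000). A1 meets MU tangentially, so EU is at right angles to MU, so E = U + (0, 4.3) = (34.300, 4.3000). On A1, U sits at bearing -90° from E; a 114° counterclockwise sweep puts V at bearing 24°, so V = E + 4.3·(cos 24°, sin 24°) = (38.228, 6.0490). The tangent condition forces EV to be normal to VT, so VT runs along (−sin 24°, cos 24°); with |VT| = 39.8, T = (22.040, 42.408). Then |UT| = |T − U| = 44.145.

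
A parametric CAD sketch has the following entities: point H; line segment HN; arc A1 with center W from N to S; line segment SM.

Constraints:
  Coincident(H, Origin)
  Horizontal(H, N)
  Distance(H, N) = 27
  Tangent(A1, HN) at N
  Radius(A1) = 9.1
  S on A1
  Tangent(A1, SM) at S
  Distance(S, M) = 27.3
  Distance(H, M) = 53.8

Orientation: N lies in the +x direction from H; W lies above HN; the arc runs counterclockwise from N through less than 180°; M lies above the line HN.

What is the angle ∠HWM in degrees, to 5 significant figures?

139.91°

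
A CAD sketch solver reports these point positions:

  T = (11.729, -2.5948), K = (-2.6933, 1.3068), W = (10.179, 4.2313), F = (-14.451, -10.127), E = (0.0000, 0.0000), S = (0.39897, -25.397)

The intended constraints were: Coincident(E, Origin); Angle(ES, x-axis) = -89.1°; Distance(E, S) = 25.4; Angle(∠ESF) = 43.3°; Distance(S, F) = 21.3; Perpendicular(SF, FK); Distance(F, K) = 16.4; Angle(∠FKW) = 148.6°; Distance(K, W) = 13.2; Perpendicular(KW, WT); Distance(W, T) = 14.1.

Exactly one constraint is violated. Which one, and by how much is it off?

Distance(W, T) = 14.1 — off by 7.10.

E = (0.00, 0.00) ✓; ES at -89.10° ✓; |ES| = 25.40 ✓; ∠ESF = 43.30° ✓; |SF| = 21.30 ✓; ∠(SF, FK) = 90.00° ✓; |FK| = 16.40 ✓; ∠FKW = 148.6° ✓; |KW| = 13.20 ✓; ∠(KW, WT) = 90.01° ✓; |WT| = 7.000 ✗.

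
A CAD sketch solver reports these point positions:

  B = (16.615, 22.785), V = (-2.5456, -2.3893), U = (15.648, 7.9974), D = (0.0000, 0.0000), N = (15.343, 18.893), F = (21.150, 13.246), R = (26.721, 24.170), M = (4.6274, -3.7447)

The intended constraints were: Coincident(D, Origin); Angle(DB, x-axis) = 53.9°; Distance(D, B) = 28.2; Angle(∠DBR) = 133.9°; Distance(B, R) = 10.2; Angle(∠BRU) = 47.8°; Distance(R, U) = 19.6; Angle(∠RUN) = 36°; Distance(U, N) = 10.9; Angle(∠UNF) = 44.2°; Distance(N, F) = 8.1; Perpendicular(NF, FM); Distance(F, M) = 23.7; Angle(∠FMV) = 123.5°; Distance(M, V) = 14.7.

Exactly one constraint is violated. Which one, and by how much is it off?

Distance(M, V) = 14.7 — off by 7.40.

D = (0.00, 0.00) ✓; DB at 53.90° ✓; |DB| = 28.20 ✓; ∠DBR = 133.9° ✓; |BR| = 10.20 ✓; ∠BRU = 47.80° ✓; |RU| = 19.60 ✓; ∠RUN = 36.00° ✓; |UN| = 10.90 ✓; ∠UNF = 44.20° ✓; |NF| = 8.100 ✓; ∠(NF, FM) = 90.00° ✓; |FM| = 23.70 ✓; ∠FMV = 123.5° ✓; |MV| = 7.300 ✗.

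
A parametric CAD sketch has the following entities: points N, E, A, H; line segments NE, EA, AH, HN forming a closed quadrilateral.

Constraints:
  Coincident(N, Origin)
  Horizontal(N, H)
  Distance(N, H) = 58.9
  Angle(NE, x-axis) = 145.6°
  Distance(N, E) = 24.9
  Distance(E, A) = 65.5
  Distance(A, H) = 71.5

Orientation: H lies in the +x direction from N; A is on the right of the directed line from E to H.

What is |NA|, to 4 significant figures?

46.66

Checks: NE at 145.6° ✓; |EA| = 65.50 ✓; |AH| = 71.50 ✓.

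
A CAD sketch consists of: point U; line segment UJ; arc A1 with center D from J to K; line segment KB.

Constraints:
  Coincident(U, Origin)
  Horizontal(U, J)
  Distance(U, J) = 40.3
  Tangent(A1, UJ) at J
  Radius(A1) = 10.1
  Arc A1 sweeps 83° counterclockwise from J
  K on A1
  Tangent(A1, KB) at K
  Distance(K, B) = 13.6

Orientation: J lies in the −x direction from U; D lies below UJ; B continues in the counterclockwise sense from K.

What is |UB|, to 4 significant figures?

56.59

U is at the origin; UJ is horizontal with |UJ| = 40.3 and J on the −x side, so J = (-40.30, 0.000). The tangent condition forces DJ to be normal to UJ, so D = J + (0, -10.1) = (-40.30, -10.10). On A1, J sits at bearing 90° from D; an 83° counterclockwise sweep puts K at bearing 173°, so K = D + 10.1·(cos 173°, sin 173°) = (-50.32, -8.869). The tangent condition forces DK to be normal to KB, so KB runs along (−sin 173°, cos 173°); with |KB| = 13.6, B = (-51.98, -22.37). Then |UB| = |B − U| = 56.59.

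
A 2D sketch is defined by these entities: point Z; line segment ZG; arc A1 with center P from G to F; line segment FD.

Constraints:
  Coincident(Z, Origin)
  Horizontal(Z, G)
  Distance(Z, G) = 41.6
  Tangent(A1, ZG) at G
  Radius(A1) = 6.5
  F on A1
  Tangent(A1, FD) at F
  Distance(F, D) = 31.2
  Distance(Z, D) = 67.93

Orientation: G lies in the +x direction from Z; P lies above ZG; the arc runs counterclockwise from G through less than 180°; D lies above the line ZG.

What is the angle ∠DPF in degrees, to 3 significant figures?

78.2°

Checks: |ZG| = 41.60 ✓; |PF| = 6.500 ✓; ∠(PF, FD) = 90.00° ✓; |FD| = 31.20 ✓; |ZD| = 67.93 ✓.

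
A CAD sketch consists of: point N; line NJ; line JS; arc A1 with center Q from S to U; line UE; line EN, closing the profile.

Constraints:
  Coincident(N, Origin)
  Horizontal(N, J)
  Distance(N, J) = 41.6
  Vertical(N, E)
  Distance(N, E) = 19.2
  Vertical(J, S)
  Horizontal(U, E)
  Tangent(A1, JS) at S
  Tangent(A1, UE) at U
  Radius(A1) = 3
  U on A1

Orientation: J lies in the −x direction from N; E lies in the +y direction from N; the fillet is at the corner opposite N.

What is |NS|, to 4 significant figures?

44.64

N is at the origin; N and J share the same y with |NJ| = 41.6 and J on the −x side, so J = (-41.60, 0.000). N and E share the same x with |NE| = 19.2 and E on the +y side, so E = (0.000, 19.20). The virtual corner opposite N is at (-41.60, 19.20). The tangent condition forces QS to be normal to JS and the tangent condition forces QU to be normal to UE, with radius 3.0, so the center Q sits 3.0 in from both sides at Q = (-38.60, 16.20). That places the tangent points at S = (-41.60, 16.20) on JS and U = (-38.60, 19.20) on UE. Then |NS| = |S − N| = 44.64.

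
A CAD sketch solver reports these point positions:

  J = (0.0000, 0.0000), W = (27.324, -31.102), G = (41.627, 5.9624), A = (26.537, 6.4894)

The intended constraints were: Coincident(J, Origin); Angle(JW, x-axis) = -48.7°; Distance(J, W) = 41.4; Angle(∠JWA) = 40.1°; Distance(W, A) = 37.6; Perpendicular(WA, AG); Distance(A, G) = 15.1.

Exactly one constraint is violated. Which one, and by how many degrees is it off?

Perpendicular(WA, AG) — off by 3.20°.

J = (0.00, 0.00) ✓; JW at -48.70° ✓; |JW| = 41.40 ✓; ∠JWA = 40.10° ✓; |WA| = 37.60 ✓; ∠(WA, AG) = 93.20° ✗; |AG| = 15.10 ✓.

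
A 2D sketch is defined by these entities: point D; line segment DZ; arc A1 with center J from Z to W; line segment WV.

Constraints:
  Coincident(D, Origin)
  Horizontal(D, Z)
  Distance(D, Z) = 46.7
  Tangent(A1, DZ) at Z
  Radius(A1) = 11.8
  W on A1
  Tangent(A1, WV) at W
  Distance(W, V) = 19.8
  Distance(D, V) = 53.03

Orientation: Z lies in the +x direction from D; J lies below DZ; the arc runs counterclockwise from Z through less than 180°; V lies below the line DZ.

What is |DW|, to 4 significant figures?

38.38

Checks: |JW| = 11.80 ✓; ∠(JW, WV) = 90.00° ✓; |WV| = 19.80 ✓; |DV| = 53.03 ✓.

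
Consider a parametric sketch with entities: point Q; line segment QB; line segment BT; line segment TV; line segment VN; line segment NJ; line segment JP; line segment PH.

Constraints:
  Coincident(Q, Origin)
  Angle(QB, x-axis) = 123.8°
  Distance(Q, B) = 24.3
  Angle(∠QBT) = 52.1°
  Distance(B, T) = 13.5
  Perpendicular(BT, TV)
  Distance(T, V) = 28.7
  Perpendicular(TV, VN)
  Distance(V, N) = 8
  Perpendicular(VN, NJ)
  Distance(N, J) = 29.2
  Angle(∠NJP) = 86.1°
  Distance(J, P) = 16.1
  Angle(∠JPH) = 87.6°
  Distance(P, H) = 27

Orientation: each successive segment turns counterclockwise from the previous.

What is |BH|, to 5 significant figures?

33.143

Q is at the origin; QB runs at 123.8° with length 24.3, so B = (-13.518, 20.193). ∠QBT = 52.1° gives BT at -108.30° from the x-axis; with |BT| = 13.5, T = (-17.757, 7.3757). BT ⟂ TV, so TV runs at -18.300°; with |TV| = 28.7, V = (9.4916, -1.6359). The perpendicularity gives VN at right angles to TV, so VN runs at 71.700°; with |VN| = 8.0, N = (12.004, 5.9595). The perpendicularity gives NJ at right angles to VN, so NJ runs at 161.70°; with |NJ| = 29.2, J = (-15.720, 15.128). ∠NJP = 86.1° gives JP at -104.40° from the x-axis; with |JP| = 16.1, P = (-19.724, -0.46611). ∠JPH = 87.6° gives PH at -12.000° from the x-axis; with |PH| = 27.0, H = (6.6864, -6.0797). Then |BH| = |H − B| = 33.143.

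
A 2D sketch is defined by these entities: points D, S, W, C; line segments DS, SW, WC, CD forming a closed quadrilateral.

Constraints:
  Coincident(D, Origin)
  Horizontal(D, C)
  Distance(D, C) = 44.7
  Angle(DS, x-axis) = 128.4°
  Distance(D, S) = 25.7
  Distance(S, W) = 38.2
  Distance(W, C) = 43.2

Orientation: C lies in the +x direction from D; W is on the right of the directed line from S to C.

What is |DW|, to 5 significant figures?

13.223

Checks: |SW| = 38.20 ✓; |WC| = 43.20 ✓.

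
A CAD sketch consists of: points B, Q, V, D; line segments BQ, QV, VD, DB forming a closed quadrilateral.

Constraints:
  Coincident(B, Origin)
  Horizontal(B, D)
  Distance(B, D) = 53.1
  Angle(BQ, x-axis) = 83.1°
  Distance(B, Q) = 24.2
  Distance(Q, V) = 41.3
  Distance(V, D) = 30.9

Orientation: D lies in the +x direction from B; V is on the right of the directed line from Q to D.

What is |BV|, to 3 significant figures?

26.8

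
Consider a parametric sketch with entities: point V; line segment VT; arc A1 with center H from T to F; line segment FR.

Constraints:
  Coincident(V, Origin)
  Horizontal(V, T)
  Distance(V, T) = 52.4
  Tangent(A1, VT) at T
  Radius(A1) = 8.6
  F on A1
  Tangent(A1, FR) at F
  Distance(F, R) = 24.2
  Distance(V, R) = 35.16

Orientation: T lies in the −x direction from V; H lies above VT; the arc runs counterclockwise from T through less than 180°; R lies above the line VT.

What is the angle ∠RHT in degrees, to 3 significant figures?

115°

Checks: |HT| = 8.600 ✓; |HF| = 8.600 ✓; ∠(HF, FR) = 90.00° ✓; |FR| = 24.20 ✓; |VR| = 35.16 ✓.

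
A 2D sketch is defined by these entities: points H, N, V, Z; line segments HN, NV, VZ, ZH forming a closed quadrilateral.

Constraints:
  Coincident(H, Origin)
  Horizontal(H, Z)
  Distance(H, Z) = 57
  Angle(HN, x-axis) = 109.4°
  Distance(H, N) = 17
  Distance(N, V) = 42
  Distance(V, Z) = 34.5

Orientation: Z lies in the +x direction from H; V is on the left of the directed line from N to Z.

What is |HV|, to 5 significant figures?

43.956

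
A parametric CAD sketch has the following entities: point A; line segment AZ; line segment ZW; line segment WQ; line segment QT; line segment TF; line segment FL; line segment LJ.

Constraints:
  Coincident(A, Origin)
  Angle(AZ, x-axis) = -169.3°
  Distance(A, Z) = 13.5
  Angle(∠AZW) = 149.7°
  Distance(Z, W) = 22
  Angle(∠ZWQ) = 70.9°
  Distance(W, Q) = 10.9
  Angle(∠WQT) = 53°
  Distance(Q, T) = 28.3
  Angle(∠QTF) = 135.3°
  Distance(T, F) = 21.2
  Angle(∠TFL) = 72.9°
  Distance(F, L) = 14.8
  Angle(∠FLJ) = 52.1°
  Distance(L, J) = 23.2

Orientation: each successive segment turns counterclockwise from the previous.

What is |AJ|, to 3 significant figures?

26.4

A is at the origin; AZ runs at -169.3° with length 13.5, so Z = (-13.3, -2.51). ∠AZW = 149.7° gives ZW at -139° from the x-axis; with |ZW| = 22.0, W = (-29.9, -16.9). ∠ZWQ = 70.9° gives WQ at -29.9° from the x-axis; with |WQ| = 10.9, Q = (-20.4, -22.4). ∠WQT = 53.0° gives QT at 97.1° from the x-axis; with |QT| = 28.3, T = (-23.9, 5.71). ∠QTF = 135.3° gives TF at 142° from the x-axis; with |TF| = 21.2, F = (-40.6, 18.8). ∠TFL = 72.9° gives FL at -111° from the x-axis; with |FL| = 14.8, L = (-45.9, 5.01). ∠FLJ = 52.1° gives LJ at 16.8° from the x-axis; with |LJ| = 23.2, J = (-23.7, 11.7). Then |AJ| = |J − A| = 26.4.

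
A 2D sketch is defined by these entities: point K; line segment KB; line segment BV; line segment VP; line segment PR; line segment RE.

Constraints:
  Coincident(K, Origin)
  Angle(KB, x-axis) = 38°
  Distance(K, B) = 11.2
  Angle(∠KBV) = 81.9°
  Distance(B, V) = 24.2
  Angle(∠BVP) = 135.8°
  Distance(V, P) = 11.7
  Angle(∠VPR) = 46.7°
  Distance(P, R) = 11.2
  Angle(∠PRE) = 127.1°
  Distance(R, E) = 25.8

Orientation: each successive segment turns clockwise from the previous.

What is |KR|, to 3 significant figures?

20.0

K is at the origin; KB runs at 38.0° with length 11.2, so B = (8.83, 6.90). ∠KBV = 81.9° gives BV at -60.1° from the x-axis; with |BV| = 24.2, V = (20.9, -14.1). ∠BVP = 135.8° gives VP at -104° from the x-axis; with |VP| = 11.7, P = (18.0, -25.4). ∠VPR = 46.7° gives PR at 122° from the x-axis; with |PR| = 11.2, R = (12.0, -16.0). Then |KR| = |R − K| = 20.0.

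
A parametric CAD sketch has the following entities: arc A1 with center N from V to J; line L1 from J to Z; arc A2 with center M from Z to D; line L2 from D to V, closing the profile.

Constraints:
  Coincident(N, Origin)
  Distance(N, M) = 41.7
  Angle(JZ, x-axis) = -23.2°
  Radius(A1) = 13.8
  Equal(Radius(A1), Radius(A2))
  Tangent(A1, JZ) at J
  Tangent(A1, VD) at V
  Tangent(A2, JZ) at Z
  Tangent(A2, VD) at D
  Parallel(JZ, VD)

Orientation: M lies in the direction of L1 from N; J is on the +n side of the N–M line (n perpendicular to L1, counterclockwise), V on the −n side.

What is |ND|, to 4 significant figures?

43.92

Tangency of A1 to both parallel lines with radius 13.8 puts J and V at N ± 13.8·n: J = (5.436, 12.68), V = (-5.436, -12.68). Equal radii place Z and D the same way about M: Z = M + 13.8·n = (43.76, -3.743), D = M − 13.8·n = (32.89, -29.11). Then |ND| = |D − N| = 43.92.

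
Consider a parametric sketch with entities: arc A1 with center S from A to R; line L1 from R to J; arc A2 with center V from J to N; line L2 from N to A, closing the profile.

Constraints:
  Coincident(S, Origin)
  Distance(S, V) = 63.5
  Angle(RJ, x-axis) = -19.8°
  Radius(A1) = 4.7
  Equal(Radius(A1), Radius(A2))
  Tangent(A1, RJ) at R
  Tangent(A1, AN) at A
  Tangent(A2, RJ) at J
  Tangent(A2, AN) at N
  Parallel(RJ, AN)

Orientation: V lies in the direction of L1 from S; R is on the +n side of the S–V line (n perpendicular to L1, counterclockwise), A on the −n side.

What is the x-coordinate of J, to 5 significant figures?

61.338

Tangency of A1 to both parallel lines with radius 4.7 puts R and A at S ± 4.7·n: R = (1.5921, 4.4221), A = (-1.5921, -4.4221). Equal radii place J and N the same way about V: J = V + 4.7·n = (61.338, -17.088), N = V − 4.7·n = (58.154, -25.932). So J.x = 61.338.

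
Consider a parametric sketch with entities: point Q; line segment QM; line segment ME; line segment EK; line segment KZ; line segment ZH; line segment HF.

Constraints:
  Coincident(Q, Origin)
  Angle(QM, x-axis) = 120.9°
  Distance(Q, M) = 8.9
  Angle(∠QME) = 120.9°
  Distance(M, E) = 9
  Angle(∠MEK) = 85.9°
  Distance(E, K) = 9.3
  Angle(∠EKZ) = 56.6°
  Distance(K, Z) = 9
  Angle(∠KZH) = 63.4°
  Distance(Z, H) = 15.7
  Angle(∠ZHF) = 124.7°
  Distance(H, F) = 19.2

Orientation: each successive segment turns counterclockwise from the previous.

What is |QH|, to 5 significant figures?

22.583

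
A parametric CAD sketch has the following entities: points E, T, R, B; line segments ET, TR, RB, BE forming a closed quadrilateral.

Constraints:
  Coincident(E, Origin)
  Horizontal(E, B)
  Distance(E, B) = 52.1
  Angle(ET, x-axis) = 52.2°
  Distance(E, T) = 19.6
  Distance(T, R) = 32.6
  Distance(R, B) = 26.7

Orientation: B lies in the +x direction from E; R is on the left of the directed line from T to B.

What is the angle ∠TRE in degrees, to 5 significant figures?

12.992°

E is at the origin; E and B share the same y with |EB| = 52.1 and B in +x, so B = (52.1, 0). ET runs at 52.2° with |ET| = 19.6, so T = (12.013, 15.487). R is determined by |TR| = 32.6 and |RB| = 26.7 together: it lies at the intersection of circle(T, 32.6) and circle(B, 26.7). With |TB| = 42.975, the foot of the radical line on TB is 25.558 from T and the perpendicular offset is √(32.6² − 25.558²) = 20.237. Taking the left-of-TB solution: R = (43.147, 25.154).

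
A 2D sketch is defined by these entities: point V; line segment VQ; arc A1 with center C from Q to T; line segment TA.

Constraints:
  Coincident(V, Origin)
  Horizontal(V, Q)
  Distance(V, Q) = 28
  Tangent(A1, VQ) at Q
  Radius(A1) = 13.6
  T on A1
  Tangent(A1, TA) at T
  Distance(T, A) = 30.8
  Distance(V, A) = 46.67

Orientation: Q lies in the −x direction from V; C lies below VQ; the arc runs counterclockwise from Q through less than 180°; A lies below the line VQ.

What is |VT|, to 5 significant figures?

44.049

Checks: ∠(CQ, QV) = 90.00° ✓; |CQ| = 13.60 ✓; |CT| = 13.60 ✓; ∠(CT, TA) = 90.00° ✓; |TA| = 30.80 ✓; |VA| = 46.67 ✓.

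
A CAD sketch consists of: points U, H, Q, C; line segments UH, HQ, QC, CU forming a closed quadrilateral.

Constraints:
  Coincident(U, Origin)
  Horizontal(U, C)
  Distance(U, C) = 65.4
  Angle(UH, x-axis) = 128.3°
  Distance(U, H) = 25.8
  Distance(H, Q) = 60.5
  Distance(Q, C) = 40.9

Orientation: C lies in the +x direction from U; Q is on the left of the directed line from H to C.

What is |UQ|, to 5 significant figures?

54.825

Checks: |HQ| = 60.50 ✓; |QC| = 40.90 ✓.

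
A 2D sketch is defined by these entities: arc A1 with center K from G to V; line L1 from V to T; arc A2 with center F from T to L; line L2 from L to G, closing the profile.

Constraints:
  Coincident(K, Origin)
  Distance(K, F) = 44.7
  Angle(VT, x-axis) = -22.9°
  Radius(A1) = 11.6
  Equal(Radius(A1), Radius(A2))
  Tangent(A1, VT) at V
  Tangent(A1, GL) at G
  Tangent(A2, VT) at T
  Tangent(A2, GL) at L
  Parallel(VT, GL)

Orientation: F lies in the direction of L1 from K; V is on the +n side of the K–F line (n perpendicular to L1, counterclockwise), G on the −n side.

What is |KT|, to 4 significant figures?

46.18

The slot axis is L1's direction at -22.9°, so u = (cos -22.9°, sin -22.9°) = (0.9212, -0.3891) and n = (−sin -22.9°, cos -22.9°) = (0.3891, 0.9212). K is at the origin and F lies 44.7 along u from K, so F = 44.7·u = (41.18, -17.39). Tangency of A1 to both parallel lines with radius 11.6 puts V and G at K ± 11.6·n: V = (4.514, 10.69), G = (-4.514, -10.69). Equal radii place T and L the same way about F: T = F + 11.6·n = (45.69, -6.708), L = F − 11.6·n = (36.66, -28.08). Then |KT| = |T − K| = 46.18.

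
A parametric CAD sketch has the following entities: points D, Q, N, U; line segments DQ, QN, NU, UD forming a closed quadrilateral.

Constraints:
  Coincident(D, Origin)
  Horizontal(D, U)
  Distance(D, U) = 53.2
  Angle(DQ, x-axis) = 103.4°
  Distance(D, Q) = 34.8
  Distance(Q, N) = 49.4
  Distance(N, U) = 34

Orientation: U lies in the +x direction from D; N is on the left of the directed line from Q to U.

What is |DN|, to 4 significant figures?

52.15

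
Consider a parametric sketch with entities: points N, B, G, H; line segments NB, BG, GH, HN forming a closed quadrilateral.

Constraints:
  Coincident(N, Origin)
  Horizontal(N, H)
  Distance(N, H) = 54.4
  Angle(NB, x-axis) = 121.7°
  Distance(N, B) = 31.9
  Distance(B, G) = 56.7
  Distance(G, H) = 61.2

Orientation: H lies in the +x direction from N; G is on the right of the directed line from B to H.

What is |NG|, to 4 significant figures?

27.16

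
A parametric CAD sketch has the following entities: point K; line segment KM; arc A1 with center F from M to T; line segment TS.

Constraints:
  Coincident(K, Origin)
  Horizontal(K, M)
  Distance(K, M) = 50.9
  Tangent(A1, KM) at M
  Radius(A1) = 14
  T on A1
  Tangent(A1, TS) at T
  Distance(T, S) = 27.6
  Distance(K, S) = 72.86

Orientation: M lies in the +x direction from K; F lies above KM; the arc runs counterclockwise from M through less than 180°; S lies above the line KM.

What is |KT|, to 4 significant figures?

66.79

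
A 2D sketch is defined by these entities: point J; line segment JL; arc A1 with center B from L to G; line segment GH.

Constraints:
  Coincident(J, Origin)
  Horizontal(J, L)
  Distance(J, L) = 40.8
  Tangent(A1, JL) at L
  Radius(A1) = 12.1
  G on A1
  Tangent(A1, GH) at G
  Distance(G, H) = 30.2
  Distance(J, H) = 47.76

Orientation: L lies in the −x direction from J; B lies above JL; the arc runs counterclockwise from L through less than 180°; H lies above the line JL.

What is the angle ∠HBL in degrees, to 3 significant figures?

151°

Checks: J.y = 0.00, L.y = 0.00 ✓; |BG| = 12.10 ✓; ∠(BG, GH) = 90.00° ✓; |GH| = 30.20 ✓; |JH| = 47.76 ✓.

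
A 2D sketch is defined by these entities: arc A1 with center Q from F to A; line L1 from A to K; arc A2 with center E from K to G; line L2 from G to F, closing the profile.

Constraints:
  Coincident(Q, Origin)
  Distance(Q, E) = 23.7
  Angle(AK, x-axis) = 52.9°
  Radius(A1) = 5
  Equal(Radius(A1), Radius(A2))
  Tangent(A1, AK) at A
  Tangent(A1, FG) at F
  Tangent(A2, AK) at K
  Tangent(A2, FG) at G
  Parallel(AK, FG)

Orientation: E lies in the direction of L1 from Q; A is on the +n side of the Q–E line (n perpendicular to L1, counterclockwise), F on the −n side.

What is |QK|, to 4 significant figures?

24.22

Tangency of A1 to both parallel lines with radius 5.0 puts A and F at Q ± 5.0·n: A = (-3.988, 3.016), F = (3.988, -3.016). Equal radii place K and G the same way about E: K = E + 5.0·n = (10.31, 21.92), G = E − 5.0·n = (18.28, 15.89). Then |QK| = |K − Q| = 24.22.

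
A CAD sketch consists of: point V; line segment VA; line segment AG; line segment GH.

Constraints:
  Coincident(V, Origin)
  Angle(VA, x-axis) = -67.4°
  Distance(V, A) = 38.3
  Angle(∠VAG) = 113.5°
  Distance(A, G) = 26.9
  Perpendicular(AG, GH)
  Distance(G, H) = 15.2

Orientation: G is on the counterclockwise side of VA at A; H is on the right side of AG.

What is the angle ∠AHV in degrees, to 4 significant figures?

20.57°

∠VAG = 113.5°, so AG runs at -67.4° + (180° − 113.5°) = -0.9000° from the x-axis; with |AG| = 26.9, G = A + 26.9·(cos -0.9000°, sin -0.9000°) = (41.62, -35.78). AG ⟂ GH; with |GH| = 15.2 on the right of AG, H = G + 15.2·(-0.01571, -0.9999) = (41.38, -50.98). Then cos ∠AHV = HA·HV / (|HA||HV|), giving 20.57°.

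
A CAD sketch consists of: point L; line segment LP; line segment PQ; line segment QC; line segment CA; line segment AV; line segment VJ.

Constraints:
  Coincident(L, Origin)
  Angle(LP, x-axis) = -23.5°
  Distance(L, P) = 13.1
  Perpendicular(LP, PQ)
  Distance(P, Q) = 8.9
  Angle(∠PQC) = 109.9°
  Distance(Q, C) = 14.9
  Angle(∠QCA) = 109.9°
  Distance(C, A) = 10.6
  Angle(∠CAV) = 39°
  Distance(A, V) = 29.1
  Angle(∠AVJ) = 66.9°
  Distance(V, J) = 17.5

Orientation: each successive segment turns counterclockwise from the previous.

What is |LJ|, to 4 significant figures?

28.17

∠CAV = 39.0° gives AV at -12.30° from the x-axis; with |AV| = 29.1, V = (23.70, 2.214). ∠AVJ = 66.9° gives VJ at 100.8° from the x-axis; with |VJ| = 17.5, J = (20.42, 19.40). Then |LJ| = |J − L| = 28.17.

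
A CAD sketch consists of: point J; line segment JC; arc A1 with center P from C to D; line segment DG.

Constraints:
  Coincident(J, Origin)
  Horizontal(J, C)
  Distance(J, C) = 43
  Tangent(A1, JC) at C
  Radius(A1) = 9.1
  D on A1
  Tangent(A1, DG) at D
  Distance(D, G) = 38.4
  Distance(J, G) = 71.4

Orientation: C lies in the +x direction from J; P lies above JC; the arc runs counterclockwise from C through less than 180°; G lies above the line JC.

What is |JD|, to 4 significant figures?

52.82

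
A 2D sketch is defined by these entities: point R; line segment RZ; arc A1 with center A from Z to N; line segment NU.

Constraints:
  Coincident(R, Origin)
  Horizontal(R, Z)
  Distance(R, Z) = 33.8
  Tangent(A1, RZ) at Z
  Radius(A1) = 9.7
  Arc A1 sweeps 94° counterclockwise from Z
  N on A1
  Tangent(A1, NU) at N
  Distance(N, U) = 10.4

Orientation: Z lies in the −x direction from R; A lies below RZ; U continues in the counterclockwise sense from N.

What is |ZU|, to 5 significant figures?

22.599

R is at the origin; RZ is horizontal with |RZ| = 33.8 and Z on the −x side, so Z = (-33.800, 0.0000). The tangent condition forces AZ to be normal to RZ, so A = Z + (0, -9.7) = (-33.800, -9.7000). On A1, Z sits at bearing 90° from A; a 94° counterclockwise sweep puts N at bearing 184°, so N = A + 9.7·(cos 184°, sin 184°) = (-43.476, -10.377). Tangency of A1 to NU means the radius AN is perpendicular to NU, so NU runs along (−sin 184°, cos 184°); with |NU| = 10.4, U = (-42.751, -20.751). Then |ZU| = |U − Z| = 22.599.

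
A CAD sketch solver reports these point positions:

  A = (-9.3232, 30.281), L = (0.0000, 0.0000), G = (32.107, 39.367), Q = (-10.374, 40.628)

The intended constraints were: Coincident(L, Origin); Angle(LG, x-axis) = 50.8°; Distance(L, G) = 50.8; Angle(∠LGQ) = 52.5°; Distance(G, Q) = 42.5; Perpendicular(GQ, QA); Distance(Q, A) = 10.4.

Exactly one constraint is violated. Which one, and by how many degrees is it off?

Perpendicular(GQ, QA) — off by 7.50°.

L = (0.00, 0.00) ✓; LG at 50.80° ✓; |LG| = 50.80 ✓; ∠LGQ = 52.50° ✓; |GQ| = 42.50 ✓; ∠(GQ, QA) = 97.50° ✗; |QA| = 10.40 ✓.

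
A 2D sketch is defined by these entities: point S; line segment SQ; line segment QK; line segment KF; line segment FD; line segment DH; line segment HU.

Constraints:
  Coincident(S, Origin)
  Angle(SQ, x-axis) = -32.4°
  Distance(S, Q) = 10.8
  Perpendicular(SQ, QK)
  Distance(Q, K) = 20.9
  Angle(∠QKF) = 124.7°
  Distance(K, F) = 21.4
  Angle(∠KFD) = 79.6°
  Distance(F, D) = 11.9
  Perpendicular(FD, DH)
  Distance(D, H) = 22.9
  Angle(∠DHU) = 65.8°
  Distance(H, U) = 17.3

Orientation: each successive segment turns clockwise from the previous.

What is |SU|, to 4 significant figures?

31.49

FD is perpendicular to DH, so DH runs at -8.100°; with |DH| = 22.9, H = (0.8855, -15.74). ∠DHU = 65.8° gives HU at -122.3° from the x-axis; with |HU| = 17.3, U = (-8.359, -30.36). Then |SU| = |U − S| = 31.49.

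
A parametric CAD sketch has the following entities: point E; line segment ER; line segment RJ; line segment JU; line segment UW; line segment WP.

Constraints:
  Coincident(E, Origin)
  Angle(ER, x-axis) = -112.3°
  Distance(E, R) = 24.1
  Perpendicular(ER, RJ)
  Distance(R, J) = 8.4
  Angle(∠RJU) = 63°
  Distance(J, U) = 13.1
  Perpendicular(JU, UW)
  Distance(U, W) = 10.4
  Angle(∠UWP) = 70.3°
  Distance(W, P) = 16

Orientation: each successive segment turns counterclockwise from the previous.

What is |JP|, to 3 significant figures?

5.38

E is at the origin; ER runs at -112.3° with length 24.1, so R = (-9.14, -22.3). ER is perpendicular to RJ, so RJ runs at -22.3°; with |RJ| = 8.4, J = (-1.37, -25.5). ∠RJU = 63.0° gives JU at 94.7° from the x-axis; with |JU| = 13.1, U = (-2.45, -12.4). The perpendicularity gives UW at right angles to JU, so UW runs at -175°; with |UW| = 10.4, W = (-12.8, -13.3). ∠UWP = 70.3° gives WP at -65.6° from the x-axis; with |WP| = 16.0, P = (-6.20, -27.9). Then |JP| = |P − J| = 5.38.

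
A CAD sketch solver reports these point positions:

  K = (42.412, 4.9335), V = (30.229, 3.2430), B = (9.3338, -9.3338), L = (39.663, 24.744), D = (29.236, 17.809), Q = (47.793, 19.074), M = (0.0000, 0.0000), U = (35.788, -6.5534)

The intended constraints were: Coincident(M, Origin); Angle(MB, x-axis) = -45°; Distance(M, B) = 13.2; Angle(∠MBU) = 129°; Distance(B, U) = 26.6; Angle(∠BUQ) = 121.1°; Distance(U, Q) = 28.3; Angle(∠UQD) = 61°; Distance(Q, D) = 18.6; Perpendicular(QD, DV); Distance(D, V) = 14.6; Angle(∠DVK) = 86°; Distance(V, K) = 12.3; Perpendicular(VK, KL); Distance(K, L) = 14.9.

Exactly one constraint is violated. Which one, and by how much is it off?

Distance(K, L) = 14.9 — off by 5.10.

M = (0.00, 0.00) ✓; MB at -45.00° ✓; |MB| = 13.20 ✓; ∠MBU = 129.0° ✓; |BU| = 26.60 ✓; ∠BUQ = 121.1° ✓; |UQ| = 28.30 ✓; ∠UQD = 61.00° ✓; |QD| = 18.60 ✓; ∠(QD, DV) = 90.00° ✓; |DV| = 14.60 ✓; ∠DVK = 86.00° ✓; |VK| = 12.30 ✓; ∠(VK, KL) = 90.00° ✓; |KL| = 20.00 ✗.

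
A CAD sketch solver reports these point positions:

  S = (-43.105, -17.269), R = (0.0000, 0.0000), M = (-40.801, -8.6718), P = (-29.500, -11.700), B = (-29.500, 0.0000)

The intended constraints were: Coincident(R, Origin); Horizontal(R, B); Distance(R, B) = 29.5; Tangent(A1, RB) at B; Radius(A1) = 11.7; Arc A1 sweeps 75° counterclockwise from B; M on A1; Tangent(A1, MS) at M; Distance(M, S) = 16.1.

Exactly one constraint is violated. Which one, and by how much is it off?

Distance(M, S) = 16.1 — off by 7.20.

R = (0.00, 0.00) ✓; R.y = 0.00, B.y = 0.00 ✓; |RB| = 29.50 ✓; ∠(PB, BR) = 90.00° ✓; |PB| = 11.70 ✓; bearing(P→M) − bearing(P→B) = 75.00° ✓; |PM| = 11.70 ✓; ∠(PM, MS) = 90.00° ✓; |MS| = 8.901 ✗.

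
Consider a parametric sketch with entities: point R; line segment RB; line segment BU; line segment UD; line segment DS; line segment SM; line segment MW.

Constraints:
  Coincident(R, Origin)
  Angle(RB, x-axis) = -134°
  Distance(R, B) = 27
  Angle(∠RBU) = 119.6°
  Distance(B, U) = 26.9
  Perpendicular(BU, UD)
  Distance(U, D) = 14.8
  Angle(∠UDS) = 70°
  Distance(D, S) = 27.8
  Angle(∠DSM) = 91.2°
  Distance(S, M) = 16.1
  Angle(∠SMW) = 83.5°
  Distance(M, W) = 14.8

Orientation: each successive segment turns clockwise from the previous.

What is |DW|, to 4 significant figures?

19.91

R is at the origin; RB runs at -134.0° with length 27.0, so B = (-18.76, -19.42). ∠RBU = 119.6° gives BU at 165.6° from the x-axis; with |BU| = 26.9, U = (-44.81, -12.73). The perpendicularity gives UD at right angles to BU, so UD runs at 75.60°; with |UD| = 14.8, D = (-41.13, 1.603). ∠UDS = 70.0° gives DS at -34.40° from the x-axis; with |DS| = 27.8, S = (-18.19, -14.10). ∠DSM = 91.2° gives SM at -123.2° from the x-axis; with |SM| = 16.1, M = (-27.01, -27.58). ∠SMW = 83.5° gives MW at 140.3° from the x-axis; with |MW| = 14.8, W = (-38.39, -18.12). Then |DW| = |W − D| = 19.91.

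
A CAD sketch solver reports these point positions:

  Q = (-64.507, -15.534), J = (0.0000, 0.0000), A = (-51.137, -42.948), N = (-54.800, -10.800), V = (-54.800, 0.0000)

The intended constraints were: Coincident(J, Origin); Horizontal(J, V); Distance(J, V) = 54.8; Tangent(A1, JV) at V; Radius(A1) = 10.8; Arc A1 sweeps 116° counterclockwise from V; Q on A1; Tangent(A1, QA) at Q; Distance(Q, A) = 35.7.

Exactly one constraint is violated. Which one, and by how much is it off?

Distance(Q, A) = 35.7 — off by 5.20.

J = (0.00, 0.00) ✓; J.y = 0.00, V.y = 0.00 ✓; |JV| = 54.80 ✓; ∠(NV, VJ) = 90.00° ✓; |NV| = 10.80 ✓; bearing(N→Q) − bearing(N→V) = 116.0° ✓; |NQ| = 10.80 ✓; ∠(NQ, QA) = 90.00° ✓; |QA| = 30.50 ✗.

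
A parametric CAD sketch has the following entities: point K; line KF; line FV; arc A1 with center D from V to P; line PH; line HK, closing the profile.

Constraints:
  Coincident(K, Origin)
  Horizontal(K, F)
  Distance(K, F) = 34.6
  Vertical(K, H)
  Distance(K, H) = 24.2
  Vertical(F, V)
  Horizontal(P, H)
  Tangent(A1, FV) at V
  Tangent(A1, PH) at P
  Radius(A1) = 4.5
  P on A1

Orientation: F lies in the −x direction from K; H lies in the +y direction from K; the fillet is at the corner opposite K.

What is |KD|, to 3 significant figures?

36.0

K and H share the same x with |KH| = 24.2 and H on the +y side, so H = (0.00, 24.2). The virtual corner opposite K is at (-34.6, 24.2). Tangency of A1 to FV means the radius DV is perpendicular to FV and tangency of A1 to PH means the radius DP is perpendicular to PH, with radius 4.5, so the center D sits 4.5 in from both sides at D = (-30.1, 19.7). Then |KD| = |D − K| = 36.0.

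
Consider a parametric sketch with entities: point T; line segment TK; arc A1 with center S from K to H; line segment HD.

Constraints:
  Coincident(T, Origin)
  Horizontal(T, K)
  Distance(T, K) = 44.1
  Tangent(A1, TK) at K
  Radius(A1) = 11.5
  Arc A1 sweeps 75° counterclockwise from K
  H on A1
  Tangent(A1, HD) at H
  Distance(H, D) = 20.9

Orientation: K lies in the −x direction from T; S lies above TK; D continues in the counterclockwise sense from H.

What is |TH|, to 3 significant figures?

34.1

T is at the origin; T and K share the same y with |TK| = 44.1 and K on the −x side, so K = (-44.1, 0.00). The tangent condition forces SK to be normal to TK, so S = K + (0, 11.5) = (-44.1, 11.5). On A1, K sits at bearing -90° from S; a 75° counterclockwise sweep puts H at bearing -15°, so H = S + 11.5·(cos -15°, sin -15°) = (-33.0, 8.52). Then |TH| = |H − T| = 34.1.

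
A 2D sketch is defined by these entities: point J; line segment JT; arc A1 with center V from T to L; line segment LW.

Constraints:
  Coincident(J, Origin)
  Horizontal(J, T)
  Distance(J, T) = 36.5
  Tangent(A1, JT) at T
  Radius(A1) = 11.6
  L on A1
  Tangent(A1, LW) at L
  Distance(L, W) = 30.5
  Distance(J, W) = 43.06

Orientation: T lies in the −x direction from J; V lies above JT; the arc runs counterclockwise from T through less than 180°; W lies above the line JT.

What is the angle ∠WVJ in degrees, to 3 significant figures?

74.3°

J is at the origin; J and T share the same y with |JT| = 36.5 and T on the −x side, so T = (-36.5, 0.00). Tangency of A1 to JT means the radius VT is perpendicular to JT, so V = T + (0, 11.6) = (-36.5, 11.6). Since VL ⟂ LW (tangency), |VW| = √(11.6² + 30.5²) = 32.6 regardless of where L sits on A1. So W lies on both circle(J, 43.06) and circle(V, 32.6); the above-JT intersection is W = (-18.6, 38.9). L is the foot of the tangent from W: L = (-25.2, 9.08).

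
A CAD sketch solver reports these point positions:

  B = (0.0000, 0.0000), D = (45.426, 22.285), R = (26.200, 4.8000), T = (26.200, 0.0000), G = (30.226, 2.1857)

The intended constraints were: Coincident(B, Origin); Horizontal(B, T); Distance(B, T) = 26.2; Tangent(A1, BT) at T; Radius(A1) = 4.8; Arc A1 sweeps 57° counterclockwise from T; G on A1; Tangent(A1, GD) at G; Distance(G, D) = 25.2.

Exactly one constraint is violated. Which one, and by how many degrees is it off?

Tangent(A1, GD) at G — off by 4.10°.

B = (0.00, 0.00) ✓; B.y = 0.00, T.y = 0.00 ✓; |BT| = 26.20 ✓; ∠(RT, TB) = 90.00° ✓; |RT| = 4.800 ✓; bearing(R→G) − bearing(R→T) = 57.00° ✓; |RG| = 4.800 ✓; ∠(RG, GD) = 94.10° ✗; |GD| = 25.20 ✓.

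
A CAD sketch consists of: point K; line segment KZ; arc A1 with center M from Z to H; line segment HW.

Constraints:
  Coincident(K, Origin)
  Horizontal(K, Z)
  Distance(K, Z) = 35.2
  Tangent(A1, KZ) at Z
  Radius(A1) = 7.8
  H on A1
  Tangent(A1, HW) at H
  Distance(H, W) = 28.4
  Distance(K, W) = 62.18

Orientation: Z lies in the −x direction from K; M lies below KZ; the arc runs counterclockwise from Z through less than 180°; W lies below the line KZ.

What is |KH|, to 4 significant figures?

42.49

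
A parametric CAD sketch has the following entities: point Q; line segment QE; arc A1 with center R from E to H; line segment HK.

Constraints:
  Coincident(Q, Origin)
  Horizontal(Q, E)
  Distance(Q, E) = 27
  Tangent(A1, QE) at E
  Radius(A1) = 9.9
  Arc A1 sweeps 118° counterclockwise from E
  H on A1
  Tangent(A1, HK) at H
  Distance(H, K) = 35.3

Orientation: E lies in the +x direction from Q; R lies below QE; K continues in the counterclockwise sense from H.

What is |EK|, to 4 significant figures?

46.38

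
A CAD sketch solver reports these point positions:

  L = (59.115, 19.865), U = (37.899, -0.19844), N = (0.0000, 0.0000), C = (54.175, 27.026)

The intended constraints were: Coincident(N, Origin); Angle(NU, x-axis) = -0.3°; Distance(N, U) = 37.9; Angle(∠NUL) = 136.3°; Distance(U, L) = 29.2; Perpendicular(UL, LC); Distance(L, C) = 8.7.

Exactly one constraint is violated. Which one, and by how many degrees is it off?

Perpendicular(UL, LC) — off by 8.80°.

N = (0.00, 0.00) ✓; NU at -0.3000° ✓; |NU| = 37.90 ✓; ∠NUL = 136.3° ✓; |UL| = 29.20 ✓; ∠(UL, LC) = 81.20° ✗; |LC| = 8.700 ✓.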